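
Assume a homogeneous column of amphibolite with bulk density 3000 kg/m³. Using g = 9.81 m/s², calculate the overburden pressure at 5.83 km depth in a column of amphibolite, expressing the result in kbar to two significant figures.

amphibolite: 3000 kg/m³ × 9.81 m/s² × 5830 m = 1.716×10^8 Pa = 1.716 kbar

1.7 kbar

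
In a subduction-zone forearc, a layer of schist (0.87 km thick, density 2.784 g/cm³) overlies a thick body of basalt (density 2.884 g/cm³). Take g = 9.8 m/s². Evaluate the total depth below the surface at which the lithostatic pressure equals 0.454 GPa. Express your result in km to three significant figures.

16.1 km

Pressure at base of upper layers: 2784×9.8×870 = 2.374×10^7 Pa = 0.02374 GPa
Remaining pressure to be supplied by basalt: 4.540×10^8 − 2.374×10^7 = 4.303×10^8 Pa
Additional depth in basalt = 4.303×10^8 Pa / (2884 kg/m³ × 9.8 m/s²) = 15223 m
Total depth = 870 m + 15223 m = 16093 m
= 16.093 km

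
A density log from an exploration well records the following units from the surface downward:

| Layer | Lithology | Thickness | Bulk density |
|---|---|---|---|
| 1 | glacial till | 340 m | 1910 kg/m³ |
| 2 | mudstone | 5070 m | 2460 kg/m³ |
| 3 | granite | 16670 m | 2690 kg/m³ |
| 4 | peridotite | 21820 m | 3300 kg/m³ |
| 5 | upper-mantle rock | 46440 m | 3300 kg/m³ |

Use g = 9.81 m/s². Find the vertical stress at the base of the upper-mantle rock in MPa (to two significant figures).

2800 MPa

glacial till: 1910 kg/m³ × 9.81 m/s² × 340 m = 6.371×10^6 Pa = 6.371 MPa
mudstone: 2460 kg/m³ × 9.81 m/s² × 5070 m = 1.224×10^8 Pa = 122.4 MPa
granite: 2690 kg/m³ × 9.81 m/s² × 16670 m = 4.399×10^8 Pa = 439.9 MPa
peridotite: 3300 kg/m³ × 9.81 m/s² × 21820 m = 7.064×10^8 Pa = 706.4 MPa
upper-mantle rock: 3300 kg/m³ × 9.81 m/s² × 46440 m = 1.503×10^9 Pa = 1503 MPa
Total = 6.371 + 122.4 + 439.9 + 706.4 + 1503 = 2778.4 MPa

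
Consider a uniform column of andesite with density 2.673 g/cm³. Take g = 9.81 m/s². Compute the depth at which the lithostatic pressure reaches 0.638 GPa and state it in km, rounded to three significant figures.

24.3 km

h = P/(ρg) = 0.638 GPa / (2673 kg/m³ × 9.81 m/s²) = 6.380×10^8 Pa / 26222 Pa/m = 24331 m
= 24.331 km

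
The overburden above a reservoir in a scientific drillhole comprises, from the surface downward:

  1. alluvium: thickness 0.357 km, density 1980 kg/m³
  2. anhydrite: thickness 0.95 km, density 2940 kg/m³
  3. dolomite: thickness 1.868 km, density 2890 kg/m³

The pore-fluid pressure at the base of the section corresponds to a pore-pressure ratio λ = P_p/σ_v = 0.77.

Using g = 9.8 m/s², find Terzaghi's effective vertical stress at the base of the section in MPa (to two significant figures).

Overburden (lithostatic) stress σ_v:
alluvium: 1980 kg/m³ × 9.8 m/s² × 357 m = 6.927×10^6 Pa = 6.927 MPa
anhydrite: 2940 kg/m³ × 9.8 m/s² × 950 m = 2.737×10^7 Pa = 27.37 MPa
dolomite: 2890 kg/m³ × 9.8 m/s² × 1868 m = 5.291×10^7 Pa = 52.91 MPa
Total = 6.927 + 27.37 + 52.91 = 87.204 MPa
Pore pressure P_p = λ·σ_v = 0.77 × 87.20 MPa = 67.15 MPa
Effective stress σ' = σ_v − P_p = 87.20 − 67.15 = 20.057 MPa

20 MPa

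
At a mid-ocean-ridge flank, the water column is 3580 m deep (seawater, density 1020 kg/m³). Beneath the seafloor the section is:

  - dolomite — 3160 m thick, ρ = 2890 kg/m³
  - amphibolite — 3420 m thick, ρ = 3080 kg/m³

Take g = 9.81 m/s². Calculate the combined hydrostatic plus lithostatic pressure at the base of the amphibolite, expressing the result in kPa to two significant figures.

seawater: 1020 kg/m³ × 9.81 m/s² × 3580 m = 3.582×10^7 Pa = 35822 kPa
dolomite: 2890 kg/m³ × 9.81 m/s² × 3160 m = 8.959×10^7 Pa = 89589 kPa
amphibolite: 3080 kg/m³ × 9.81 m/s² × 3420 m = 1.033×10^8 Pa = 1.033×10^5 kPa
Total = 35822 + 89589 + 1.033×10^5 = 2.2875×10^5 kPa

230000 kPa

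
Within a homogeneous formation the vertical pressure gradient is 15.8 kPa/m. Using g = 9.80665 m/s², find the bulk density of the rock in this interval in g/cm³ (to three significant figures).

ρ = (dP/dz)/g = 15.8 kPa/m / 9.80665 m/s² = 15800 Pa/m / 9.80665 m/s² = 1611.2 kg/m³
= 1.611 g/cm³

1.61 g/cm³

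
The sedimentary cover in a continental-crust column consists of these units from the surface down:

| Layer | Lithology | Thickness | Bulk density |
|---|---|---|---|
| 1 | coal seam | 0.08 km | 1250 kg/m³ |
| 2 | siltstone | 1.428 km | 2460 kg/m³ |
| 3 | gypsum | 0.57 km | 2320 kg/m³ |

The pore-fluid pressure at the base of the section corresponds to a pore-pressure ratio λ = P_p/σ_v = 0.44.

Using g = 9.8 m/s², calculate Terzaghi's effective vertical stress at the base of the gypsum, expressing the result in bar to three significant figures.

271 bar

Overburden (lithostatic) stress σ_v:
coal seam: 1250 kg/m³ × 9.8 m/s² × 80 m = 9.800×10^5 Pa = 0.9800 MPa
siltstone: 2460 kg/m³ × 9.8 m/s² × 1428 m = 3.443×10^7 Pa = 34.43 MPa
gypsum: 2320 kg/m³ × 9.8 m/s² × 570 m = 1.296×10^7 Pa = 12.96 MPa
Total = 0.9800 + 34.43 + 12.96 = 48.366 MPa
Pore pressure P_p = λ·σ_v = 0.44 × 48.37 MPa = 21.28 MPa
Effective stress σ' = σ_v − P_p = 48.37 − 21.28 = 27.085 MPa = 270.85 bar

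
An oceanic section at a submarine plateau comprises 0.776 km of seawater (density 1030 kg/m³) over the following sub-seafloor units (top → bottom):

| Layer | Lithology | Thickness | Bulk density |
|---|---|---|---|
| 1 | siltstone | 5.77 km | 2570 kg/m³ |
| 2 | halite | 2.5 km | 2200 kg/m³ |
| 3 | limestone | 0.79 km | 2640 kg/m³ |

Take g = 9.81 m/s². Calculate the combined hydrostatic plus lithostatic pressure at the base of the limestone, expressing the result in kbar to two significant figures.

seawater: 1030 kg/m³ × 9.81 m/s² × 776 m = 7.841×10^6 Pa = 0.07841 kbar
siltstone: 2570 kg/m³ × 9.81 m/s² × 5770 m = 1.455×10^8 Pa = 1.455 kbar
halite: 2200 kg/m³ × 9.81 m/s² × 2500 m = 5.396×10^7 Pa = 0.5395 kbar
limestone: 2640 kg/m³ × 9.81 m/s² × 790 m = 2.046×10^7 Pa = 0.2046 kbar
Total = 0.07841 + 1.455 + 0.5395 + 0.2046 = 2.2773 kbar

2.3 kbar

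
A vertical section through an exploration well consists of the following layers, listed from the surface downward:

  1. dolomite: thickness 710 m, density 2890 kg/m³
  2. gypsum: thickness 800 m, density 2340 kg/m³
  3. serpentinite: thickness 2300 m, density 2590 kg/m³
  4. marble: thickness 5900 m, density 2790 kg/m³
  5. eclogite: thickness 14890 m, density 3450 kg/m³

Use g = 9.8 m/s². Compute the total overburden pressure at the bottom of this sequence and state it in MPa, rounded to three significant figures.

dolomite: 2890 kg/m³ × 9.8 m/s² × 710 m = 2.011×10^7 Pa = 20.11 MPa
gypsum: 2340 kg/m³ × 9.8 m/s² × 800 m = 1.835×10^7 Pa = 18.35 MPa
serpentinite: 2590 kg/m³ × 9.8 m/s² × 2300 m = 5.838×10^7 Pa = 58.38 MPa
marble: 2790 kg/m³ × 9.8 m/s² × 5900 m = 1.613×10^8 Pa = 161.3 MPa
eclogite: 3450 kg/m³ × 9.8 m/s² × 14890 m = 5.034×10^8 Pa = 503.4 MPa
Total = 20.11 + 18.35 + 58.38 + 161.3 + 503.4 = 761.58 MPa

762 MPa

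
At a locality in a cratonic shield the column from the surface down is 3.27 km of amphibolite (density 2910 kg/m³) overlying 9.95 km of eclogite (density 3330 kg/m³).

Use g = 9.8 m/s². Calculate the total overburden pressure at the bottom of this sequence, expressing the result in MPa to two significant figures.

amphibolite: 2910 kg/m³ × 9.8 m/s² × 3270 m = 9.325×10^7 Pa = 93.25 MPa
eclogite: 3330 kg/m³ × 9.8 m/s² × 9950 m = 3.247×10^8 Pa = 324.7 MPa
Total = 93.25 + 324.7 = 417.96 MPa

420 MPa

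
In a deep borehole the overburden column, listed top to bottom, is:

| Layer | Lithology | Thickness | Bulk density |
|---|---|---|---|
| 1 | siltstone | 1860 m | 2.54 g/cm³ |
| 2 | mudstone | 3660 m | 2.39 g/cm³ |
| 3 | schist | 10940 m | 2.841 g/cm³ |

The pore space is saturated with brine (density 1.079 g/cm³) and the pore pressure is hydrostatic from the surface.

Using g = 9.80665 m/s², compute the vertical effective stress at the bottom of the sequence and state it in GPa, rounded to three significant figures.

Overburden (lithostatic) stress σ_v:
siltstone: 2540 kg/m³ × 9.80665 m/s² × 1860 m = 4.633×10^7 Pa = 46.33 MPa
mudstone: 2390 kg/m³ × 9.80665 m/s² × 3660 m = 8.578×10^7 Pa = 85.78 MPa
schist: 2841 kg/m³ × 9.80665 m/s² × 10940 m = 3.048×10^8 Pa = 304.8 MPa
Total = 46.33 + 85.78 + 304.8 = 436.91 MPa
Pore pressure P_p = 1079 kg/m³ × 9.80665 m/s² × 16460 m = 1.742×10^8 Pa = 174.2 MPa
Effective stress σ' = σ_v − P_p = 436.9 − 174.2 = 262.74 MPa = 0.26274 GPa

0.263 GPa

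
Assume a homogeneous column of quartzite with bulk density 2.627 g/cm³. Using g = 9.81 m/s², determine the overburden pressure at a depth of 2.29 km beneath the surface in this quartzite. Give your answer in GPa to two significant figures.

0.059 GPa

quartzite: 2627 kg/m³ × 9.81 m/s² × 2290 m = 5.902×10^7 Pa = 0.05902 GPa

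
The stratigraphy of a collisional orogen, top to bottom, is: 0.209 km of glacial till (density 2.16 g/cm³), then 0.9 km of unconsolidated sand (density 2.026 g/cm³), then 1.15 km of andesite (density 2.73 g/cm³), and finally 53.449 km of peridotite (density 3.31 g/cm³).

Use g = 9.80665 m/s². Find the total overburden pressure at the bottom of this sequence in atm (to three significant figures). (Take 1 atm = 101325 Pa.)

17600 atm

glacial till: 2160 kg/m³ × 9.80665 m/s² × 209 m = 4.427×10^6 Pa = 43.69 atm
unconsolidated sand: 2026 kg/m³ × 9.80665 m/s² × 900 m = 1.788×10^7 Pa = 176.5 atm
andesite: 2730 kg/m³ × 9.80665 m/s² × 1150 m = 3.079×10^7 Pa = 303.9 atm
peridotite: 3310 kg/m³ × 9.80665 m/s² × 53449 m = 1.735×10^9 Pa = 17123 atm
Total = 43.69 + 176.5 + 303.9 + 17123 = 17647 atm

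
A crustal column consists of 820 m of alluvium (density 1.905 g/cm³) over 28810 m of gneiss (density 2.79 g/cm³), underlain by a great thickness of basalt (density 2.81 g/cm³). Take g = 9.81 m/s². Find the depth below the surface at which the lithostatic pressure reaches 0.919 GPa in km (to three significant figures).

33.8 km

Pressure at base of upper layers: 1905×9.81×820 + 2790×9.81×28810 = 8.039×10^8 Pa = 0.8039 GPa
Remaining pressure to be supplied by basalt: 9.190×10^8 − 8.039×10^8 = 1.151×10^8 Pa
Additional depth in basalt = 1.151×10^8 Pa / (2810 kg/m³ × 9.81 m/s²) = 4177.2 m
Total depth = 29630 m + 4177.2 m = 33807 m
= 33.807 km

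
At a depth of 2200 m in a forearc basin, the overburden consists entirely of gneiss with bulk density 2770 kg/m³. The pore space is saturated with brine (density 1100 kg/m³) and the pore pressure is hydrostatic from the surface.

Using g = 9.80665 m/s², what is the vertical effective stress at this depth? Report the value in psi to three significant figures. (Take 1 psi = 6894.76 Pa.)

5230 psi

Overburden (lithostatic) stress σ_v:
gneiss: 2770 kg/m³ × 9.80665 m/s² × 2200 m = 5.976×10^7 Pa = 59.76 MPa
Pore pressure P_p = 1100 kg/m³ × 9.80665 m/s² × 2200 m = 2.373×10^7 Pa = 23.73 MPa
Effective stress σ' = σ_v − P_p = 59.76 − 23.73 = 36.030 MPa = 5225.7 psi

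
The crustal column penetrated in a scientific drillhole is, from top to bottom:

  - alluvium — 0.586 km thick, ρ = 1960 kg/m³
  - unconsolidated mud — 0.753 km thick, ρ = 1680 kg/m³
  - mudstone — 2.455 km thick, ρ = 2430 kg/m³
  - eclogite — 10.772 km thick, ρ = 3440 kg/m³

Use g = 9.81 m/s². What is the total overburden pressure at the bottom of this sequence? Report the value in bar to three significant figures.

4460 bar

alluvium: 1960 kg/m³ × 9.81 m/s² × 586 m = 1.127×10^7 Pa = 112.7 bar
unconsolidated mud: 1680 kg/m³ × 9.81 m/s² × 753 m = 1.241×10^7 Pa = 124.1 bar
mudstone: 2430 kg/m³ × 9.81 m/s² × 2455 m = 5.852×10^7 Pa = 585.2 bar
eclogite: 3440 kg/m³ × 9.81 m/s² × 10772 m = 3.635×10^8 Pa = 3635 bar
Total = 112.7 + 124.1 + 585.2 + 3635 = 4457.2 bar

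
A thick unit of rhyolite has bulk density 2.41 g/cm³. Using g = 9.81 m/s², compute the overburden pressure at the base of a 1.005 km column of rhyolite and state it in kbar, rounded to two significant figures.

rhyolite: 2410 kg/m³ × 9.81 m/s² × 1005 m = 2.376×10^7 Pa = 0.2376 kbar

0.24 kbar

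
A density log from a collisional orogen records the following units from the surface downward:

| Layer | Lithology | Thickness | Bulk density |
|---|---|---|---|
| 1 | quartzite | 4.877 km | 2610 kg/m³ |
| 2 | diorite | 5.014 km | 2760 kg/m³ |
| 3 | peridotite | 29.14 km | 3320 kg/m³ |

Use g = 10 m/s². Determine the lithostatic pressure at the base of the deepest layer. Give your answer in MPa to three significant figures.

1230 MPa

quartzite: 2610 kg/m³ × 10 m/s² × 4877 m = 1.273×10^8 Pa = 127.3 MPa
diorite: 2760 kg/m³ × 10 m/s² × 5014 m = 1.384×10^8 Pa = 138.4 MPa
peridotite: 3320 kg/m³ × 10 m/s² × 29140 m = 9.674×10^8 Pa = 967.4 MPa
Total = 127.3 + 138.4 + 967.4 = 1233.1 MPa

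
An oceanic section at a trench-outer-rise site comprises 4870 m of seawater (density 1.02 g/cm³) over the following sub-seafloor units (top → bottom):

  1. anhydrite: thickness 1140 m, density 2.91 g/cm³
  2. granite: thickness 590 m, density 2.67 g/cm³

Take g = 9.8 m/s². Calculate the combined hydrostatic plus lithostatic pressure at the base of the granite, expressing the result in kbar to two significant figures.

0.97 kbar

seawater: 1020 kg/m³ × 9.8 m/s² × 4870 m = 4.868×10^7 Pa = 0.4868 kbar
anhydrite: 2910 kg/m³ × 9.8 m/s² × 1140 m = 3.251×10^7 Pa = 0.3251 kbar
granite: 2670 kg/m³ × 9.8 m/s² × 590 m = 1.544×10^7 Pa = 0.1544 kbar
Total = 0.4868 + 0.3251 + 0.1544 = 0.96629 kbar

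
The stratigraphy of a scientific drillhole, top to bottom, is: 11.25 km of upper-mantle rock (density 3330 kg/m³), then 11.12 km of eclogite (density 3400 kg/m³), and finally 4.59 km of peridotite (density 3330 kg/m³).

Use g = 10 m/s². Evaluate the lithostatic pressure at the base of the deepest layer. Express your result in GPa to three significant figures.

upper-mantle rock: 3330 kg/m³ × 10 m/s² × 11250 m = 3.746×10^8 Pa = 0.3746 GPa
eclogite: 3400 kg/m³ × 10 m/s² × 11120 m = 3.781×10^8 Pa = 0.3781 GPa
peridotite: 3330 kg/m³ × 10 m/s² × 4590 m = 1.528×10^8 Pa = 0.1528 GPa
Total = 0.3746 + 0.3781 + 0.1528 = 0.90555 GPa

0.906 GPa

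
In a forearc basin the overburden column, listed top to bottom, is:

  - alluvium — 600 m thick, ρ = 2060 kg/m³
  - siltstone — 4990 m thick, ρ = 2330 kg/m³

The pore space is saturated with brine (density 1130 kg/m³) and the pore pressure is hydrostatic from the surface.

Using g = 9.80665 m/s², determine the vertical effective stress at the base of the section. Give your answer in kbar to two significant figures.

Overburden (lithostatic) stress σ_v:
alluvium: 2060 kg/m³ × 9.80665 m/s² × 600 m = 1.212×10^7 Pa = 12.12 MPa
siltstone: 2330 kg/m³ × 9.80665 m/s² × 4990 m = 1.140×10^8 Pa = 114.0 MPa
Total = 12.12 + 114.0 = 126.14 MPa
Pore pressure P_p = 1130 kg/m³ × 9.80665 m/s² × 5590 m = 6.195×10^7 Pa = 61.95 MPa
Effective stress σ' = σ_v − P_p = 126.1 − 61.95 = 64.194 MPa = 0.64194 kbar

0.64 kbar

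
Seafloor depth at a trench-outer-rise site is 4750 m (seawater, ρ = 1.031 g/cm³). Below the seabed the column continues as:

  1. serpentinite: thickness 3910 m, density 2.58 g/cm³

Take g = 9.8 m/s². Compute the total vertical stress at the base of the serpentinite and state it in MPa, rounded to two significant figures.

150 MPa

seawater: 1031 kg/m³ × 9.8 m/s² × 4750 m = 4.799×10^7 Pa = 47.99 MPa
serpentinite: 2580 kg/m³ × 9.8 m/s² × 3910 m = 9.886×10^7 Pa = 98.86 MPa
Total = 47.99 + 98.86 = 146.85 MPa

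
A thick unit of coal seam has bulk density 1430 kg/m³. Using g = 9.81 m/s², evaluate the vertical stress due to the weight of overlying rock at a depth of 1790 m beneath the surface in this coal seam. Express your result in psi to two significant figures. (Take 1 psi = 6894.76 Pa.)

coal seam: 1430 kg/m³ × 9.81 m/s² × 1790 m = 2.511×10^7 Pa = 3642 psi

3600 psi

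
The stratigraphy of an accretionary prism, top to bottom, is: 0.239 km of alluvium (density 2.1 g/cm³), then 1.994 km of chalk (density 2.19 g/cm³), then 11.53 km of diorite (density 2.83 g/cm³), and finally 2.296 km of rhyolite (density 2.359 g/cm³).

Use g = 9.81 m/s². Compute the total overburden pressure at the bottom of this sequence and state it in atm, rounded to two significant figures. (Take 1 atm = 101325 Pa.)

4200 atm

alluvium: 2100 kg/m³ × 9.81 m/s² × 239 m = 4.924×10^6 Pa = 48.59 atm
chalk: 2190 kg/m³ × 9.81 m/s² × 1994 m = 4.284×10^7 Pa = 422.8 atm
diorite: 2830 kg/m³ × 9.81 m/s² × 11530 m = 3.201×10^8 Pa = 3159 atm
rhyolite: 2359 kg/m³ × 9.81 m/s² × 2296 m = 5.313×10^7 Pa = 524.4 atm
Total = 48.59 + 422.8 + 3159 + 524.4 = 4154.9 atm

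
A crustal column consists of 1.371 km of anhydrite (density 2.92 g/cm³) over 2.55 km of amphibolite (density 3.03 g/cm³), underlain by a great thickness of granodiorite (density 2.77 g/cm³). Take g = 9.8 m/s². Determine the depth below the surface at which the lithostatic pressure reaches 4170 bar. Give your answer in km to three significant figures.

15.0 km

Pressure at base of upper layers: 2920×9.8×1371 + 3030×9.8×2550 = 1.150×10^8 Pa = 1150 bar
Remaining pressure to be supplied by granodiorite: 4.170×10^8 − 1.150×10^8 = 3.020×10^8 Pa
Additional depth in granodiorite = 3.020×10^8 Pa / (2770 kg/m³ × 9.8 m/s²) = 11127 m
Total depth = 3921 m + 11127 m = 15048 m
= 15.048 km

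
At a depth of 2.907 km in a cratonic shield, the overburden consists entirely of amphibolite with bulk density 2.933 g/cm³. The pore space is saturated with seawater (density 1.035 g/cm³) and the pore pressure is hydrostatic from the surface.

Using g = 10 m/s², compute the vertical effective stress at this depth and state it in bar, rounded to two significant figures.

550 bar

Overburden (lithostatic) stress σ_v:
amphibolite: 2933 kg/m³ × 10 m/s² × 2907 m = 8.526×10^7 Pa = 85.26 MPa
Pore pressure P_p = 1035 kg/m³ × 10 m/s² × 2907 m = 3.009×10^7 Pa = 30.09 MPa
Effective stress σ' = σ_v − P_p = 85.26 − 30.09 = 55.175 MPa = 551.75 bar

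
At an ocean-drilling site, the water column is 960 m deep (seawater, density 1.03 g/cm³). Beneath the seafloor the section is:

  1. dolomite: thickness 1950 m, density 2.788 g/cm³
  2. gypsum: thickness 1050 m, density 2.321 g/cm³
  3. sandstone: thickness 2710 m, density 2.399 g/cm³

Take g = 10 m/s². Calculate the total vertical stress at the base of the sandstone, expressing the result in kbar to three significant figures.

seawater: 1030 kg/m³ × 10 m/s² × 960 m = 9.888×10^6 Pa = 0.09888 kbar
dolomite: 2788 kg/m³ × 10 m/s² × 1950 m = 5.437×10^7 Pa = 0.5437 kbar
gypsum: 2321 kg/m³ × 10 m/s² × 1050 m = 2.437×10^7 Pa = 0.2437 kbar
sandstone: 2399 kg/m³ × 10 m/s² × 2710 m = 6.501×10^7 Pa = 0.6501 kbar
Total = 0.09888 + 0.5437 + 0.2437 + 0.6501 = 1.5364 kbar

1.54 kbar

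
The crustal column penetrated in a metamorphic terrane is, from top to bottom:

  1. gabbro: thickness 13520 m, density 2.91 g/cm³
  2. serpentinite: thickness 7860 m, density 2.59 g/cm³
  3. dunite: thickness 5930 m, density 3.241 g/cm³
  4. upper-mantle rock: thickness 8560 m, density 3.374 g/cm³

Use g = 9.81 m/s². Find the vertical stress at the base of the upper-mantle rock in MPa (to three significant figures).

1060 MPa

gabbro: 2910 kg/m³ × 9.81 m/s² × 13520 m = 3.860×10^8 Pa = 386.0 MPa
serpentinite: 2590 kg/m³ × 9.81 m/s² × 7860 m = 1.997×10^8 Pa = 199.7 MPa
dunite: 3241 kg/m³ × 9.81 m/s² × 5930 m = 1.885×10^8 Pa = 188.5 MPa
upper-mantle rock: 3374 kg/m³ × 9.81 m/s² × 8560 m = 2.833×10^8 Pa = 283.3 MPa
Total = 386.0 + 199.7 + 188.5 + 283.3 = 1057.5 MPa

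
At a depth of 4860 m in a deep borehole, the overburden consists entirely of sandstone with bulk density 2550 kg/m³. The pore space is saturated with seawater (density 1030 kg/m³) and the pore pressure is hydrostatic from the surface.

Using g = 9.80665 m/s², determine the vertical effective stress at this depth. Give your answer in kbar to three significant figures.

Overburden (lithostatic) stress σ_v:
sandstone: 2550 kg/m³ × 9.80665 m/s² × 4860 m = 1.215×10^8 Pa = 121.5 MPa
Pore pressure P_p = 1030 kg/m³ × 9.80665 m/s² × 4860 m = 4.909×10^7 Pa = 49.09 MPa
Effective stress σ' = σ_v − P_p = 121.5 − 49.09 = 72.444 MPa = 0.72444 kbar

0.724 kbar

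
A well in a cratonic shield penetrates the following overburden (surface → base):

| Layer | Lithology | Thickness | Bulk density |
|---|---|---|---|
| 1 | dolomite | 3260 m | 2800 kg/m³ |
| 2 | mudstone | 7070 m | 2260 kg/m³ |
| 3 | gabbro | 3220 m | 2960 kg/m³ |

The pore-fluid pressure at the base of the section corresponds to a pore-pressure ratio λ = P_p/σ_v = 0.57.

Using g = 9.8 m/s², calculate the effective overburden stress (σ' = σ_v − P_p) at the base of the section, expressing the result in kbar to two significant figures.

Overburden (lithostatic) stress σ_v:
dolomite: 2800 kg/m³ × 9.8 m/s² × 3260 m = 8.945×10^7 Pa = 89.45 MPa
mudstone: 2260 kg/m³ × 9.8 m/s² × 7070 m = 1.566×10^8 Pa = 156.6 MPa
gabbro: 2960 kg/m³ × 9.8 m/s² × 3220 m = 9.341×10^7 Pa = 93.41 MPa
Total = 89.45 + 156.6 + 93.41 = 339.45 MPa
Pore pressure P_p = λ·σ_v = 0.57 × 339.4 MPa = 193.5 MPa
Effective stress σ' = σ_v − P_p = 339.4 − 193.5 = 145.96 MPa = 1.4596 kbar

1.5 kbar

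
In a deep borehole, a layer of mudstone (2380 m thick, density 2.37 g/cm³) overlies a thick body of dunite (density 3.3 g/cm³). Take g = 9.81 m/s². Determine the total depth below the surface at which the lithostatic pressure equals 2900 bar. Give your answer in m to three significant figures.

9630 m

Pressure at base of upper layers: 2370×9.81×2380 = 5.533×10^7 Pa = 553.3 bar
Remaining pressure to be supplied by dunite: 2.900×10^8 − 5.533×10^7 = 2.347×10^8 Pa
Additional depth in dunite = 2.347×10^8 Pa / (3300 kg/m³ × 9.81 m/s²) = 7248.8 m
Total depth = 2380 m + 7248.8 m = 9628.8 m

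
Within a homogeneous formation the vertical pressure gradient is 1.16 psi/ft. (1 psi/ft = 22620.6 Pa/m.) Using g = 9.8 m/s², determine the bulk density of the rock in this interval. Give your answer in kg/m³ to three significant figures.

2680 kg/m³

ρ = (dP/dz)/g = 1.16 psi/ft / 9.8 m/s² = 26240 Pa/m / 9.8 m/s² = 2677.5 kg/m³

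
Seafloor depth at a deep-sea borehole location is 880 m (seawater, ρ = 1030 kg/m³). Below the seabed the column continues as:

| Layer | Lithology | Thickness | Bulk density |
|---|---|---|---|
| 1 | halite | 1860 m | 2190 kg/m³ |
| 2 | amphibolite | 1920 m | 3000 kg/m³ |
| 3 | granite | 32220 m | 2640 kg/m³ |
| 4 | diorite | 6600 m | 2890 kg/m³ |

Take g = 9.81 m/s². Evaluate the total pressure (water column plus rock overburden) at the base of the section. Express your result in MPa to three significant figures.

seawater: 1030 kg/m³ × 9.81 m/s² × 880 m = 8.892×10^6 Pa = 8.892 MPa
halite: 2190 kg/m³ × 9.81 m/s² × 1860 m = 3.996×10^7 Pa = 39.96 MPa
amphibolite: 3000 kg/m³ × 9.81 m/s² × 1920 m = 5.651×10^7 Pa = 56.51 MPa
granite: 2640 kg/m³ × 9.81 m/s² × 32220 m = 8.344×10^8 Pa = 834.4 MPa
diorite: 2890 kg/m³ × 9.81 m/s² × 6600 m = 1.871×10^8 Pa = 187.1 MPa
Total = 8.892 + 39.96 + 56.51 + 834.4 + 187.1 = 1126.9 MPa

1130 MPa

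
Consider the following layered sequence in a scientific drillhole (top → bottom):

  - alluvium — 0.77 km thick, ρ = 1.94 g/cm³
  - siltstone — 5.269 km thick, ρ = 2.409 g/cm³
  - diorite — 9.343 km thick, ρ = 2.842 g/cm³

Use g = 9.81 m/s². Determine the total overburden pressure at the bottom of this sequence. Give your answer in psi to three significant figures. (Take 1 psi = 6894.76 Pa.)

58000 psi

alluvium: 1940 kg/m³ × 9.81 m/s² × 770 m = 1.465×10^7 Pa = 2125 psi
siltstone: 2409 kg/m³ × 9.81 m/s² × 5269 m = 1.245×10^8 Pa = 18060 psi
diorite: 2842 kg/m³ × 9.81 m/s² × 9343 m = 2.605×10^8 Pa = 37780 psi
Total = 2125 + 18060 + 37780 = 57965 psi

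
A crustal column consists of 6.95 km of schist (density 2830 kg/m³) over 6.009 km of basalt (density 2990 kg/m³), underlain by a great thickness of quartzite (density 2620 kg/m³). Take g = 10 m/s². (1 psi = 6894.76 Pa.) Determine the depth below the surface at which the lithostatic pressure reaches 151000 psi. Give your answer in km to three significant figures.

38.3 km

Pressure at base of upper layers: 2830×10×6950 + 2990×10×6009 = 3.764×10^8 Pa = 54586 psi
Remaining pressure to be supplied by quartzite: 1.041×10^9 − 3.764×10^8 = 6.648×10^8 Pa
Additional depth in quartzite = 6.648×10^8 Pa / (2620 kg/m³ × 10 m/s²) = 25372 m
Total depth = 12959 m + 25372 m = 38331 m
= 38.331 km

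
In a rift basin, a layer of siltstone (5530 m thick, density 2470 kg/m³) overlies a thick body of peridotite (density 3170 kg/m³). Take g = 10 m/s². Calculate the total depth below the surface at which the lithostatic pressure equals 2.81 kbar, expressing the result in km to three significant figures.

10.1 km

Pressure at base of upper layers: 2470×10×5530 = 1.366×10^8 Pa = 1.366 kbar
Remaining pressure to be supplied by peridotite: 2.810×10^8 − 1.366×10^8 = 1.444×10^8 Pa
Additional depth in peridotite = 1.444×10^8 Pa / (3170 kg/m³ × 10 m/s²) = 4555.5 m
Total depth = 5530 m + 4555.5 m = 10085 m
= 10.085 km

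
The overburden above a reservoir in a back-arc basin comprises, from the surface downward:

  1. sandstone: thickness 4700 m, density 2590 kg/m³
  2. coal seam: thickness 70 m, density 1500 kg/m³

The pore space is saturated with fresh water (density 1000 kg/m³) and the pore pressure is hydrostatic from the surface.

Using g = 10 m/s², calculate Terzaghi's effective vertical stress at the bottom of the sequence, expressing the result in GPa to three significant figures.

0.0751 GPa

Overburden (lithostatic) stress σ_v:
sandstone: 2590 kg/m³ × 10 m/s² × 4700 m = 1.217×10^8 Pa = 121.7 MPa
coal seam: 1500 kg/m³ × 10 m/s² × 70 m = 1.050×10^6 Pa = 1.050 MPa
Total = 121.7 + 1.050 = 122.78 MPa
Pore pressure P_p = 1000 kg/m³ × 10 m/s² × 4770 m = 4.770×10^7 Pa = 47.70 MPa
Effective stress σ' = σ_v − P_p = 122.8 − 47.70 = 75.080 MPa = 0.075080 GPa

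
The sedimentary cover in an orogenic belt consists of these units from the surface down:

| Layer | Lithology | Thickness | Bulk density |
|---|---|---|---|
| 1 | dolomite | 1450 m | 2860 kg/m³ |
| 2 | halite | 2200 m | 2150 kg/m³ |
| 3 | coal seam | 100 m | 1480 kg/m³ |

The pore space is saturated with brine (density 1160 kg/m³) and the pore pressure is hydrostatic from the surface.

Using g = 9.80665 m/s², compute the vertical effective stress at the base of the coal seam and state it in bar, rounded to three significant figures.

458 bar

Overburden (lithostatic) stress σ_v:
dolomite: 2860 kg/m³ × 9.80665 m/s² × 1450 m = 4.067×10^7 Pa = 40.67 MPa
halite: 2150 kg/m³ × 9.80665 m/s² × 2200 m = 4.639×10^7 Pa = 46.39 MPa
coal seam: 1480 kg/m³ × 9.80665 m/s² × 100 m = 1.451×10^6 Pa = 1.451 MPa
Total = 40.67 + 46.39 + 1.451 = 88.505 MPa
Pore pressure P_p = 1160 kg/m³ × 9.80665 m/s² × 3750 m = 4.266×10^7 Pa = 42.66 MPa
Effective stress σ' = σ_v − P_p = 88.51 − 42.66 = 45.846 MPa = 458.46 bar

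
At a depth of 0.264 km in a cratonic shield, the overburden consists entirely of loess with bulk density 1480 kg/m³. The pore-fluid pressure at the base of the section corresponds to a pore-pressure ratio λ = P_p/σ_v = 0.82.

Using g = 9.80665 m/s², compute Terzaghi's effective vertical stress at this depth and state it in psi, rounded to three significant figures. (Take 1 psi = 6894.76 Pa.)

100 psi

Overburden (lithostatic) stress σ_v:
loess: 1480 kg/m³ × 9.80665 m/s² × 264 m = 3.832×10^6 Pa = 3.832 MPa
Pore pressure P_p = λ·σ_v = 0.82 × 3.832 MPa = 3.142 MPa
Effective stress σ' = σ_v − P_p = 3.832 − 3.142 = 0.68970 MPa = 100.03 psi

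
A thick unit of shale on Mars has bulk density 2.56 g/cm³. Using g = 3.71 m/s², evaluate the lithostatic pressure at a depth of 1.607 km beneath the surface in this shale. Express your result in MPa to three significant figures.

shale: 2560 kg/m³ × 3.71 m/s² × 1607 m = 1.526×10^7 Pa = 15.26 MPa

15.3 MPa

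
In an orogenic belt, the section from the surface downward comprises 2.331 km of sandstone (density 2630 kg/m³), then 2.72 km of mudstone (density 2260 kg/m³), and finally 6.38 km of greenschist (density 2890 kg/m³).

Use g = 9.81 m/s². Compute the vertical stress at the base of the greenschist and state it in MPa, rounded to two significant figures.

sandstone: 2630 kg/m³ × 9.81 m/s² × 2331 m = 6.014×10^7 Pa = 60.14 MPa
mudstone: 2260 kg/m³ × 9.81 m/s² × 2720 m = 6.030×10^7 Pa = 60.30 MPa
greenschist: 2890 kg/m³ × 9.81 m/s² × 6380 m = 1.809×10^8 Pa = 180.9 MPa
Total = 60.14 + 60.30 + 180.9 = 301.32 MPa

300 MPa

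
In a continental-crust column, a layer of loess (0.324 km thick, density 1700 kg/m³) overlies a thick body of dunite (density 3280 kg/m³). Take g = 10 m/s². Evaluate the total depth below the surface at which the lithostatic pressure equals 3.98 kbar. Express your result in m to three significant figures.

Pressure at base of upper layers: 1700×10×324 = 5.508×10^6 Pa = 0.05508 kbar
Remaining pressure to be supplied by dunite: 3.980×10^8 − 5.508×10^6 = 3.925×10^8 Pa
Additional depth in dunite = 3.925×10^8 Pa / (3280 kg/m³ × 10 m/s²) = 11966 m
Total depth = 324 m + 11966 m = 12290 m

12300 m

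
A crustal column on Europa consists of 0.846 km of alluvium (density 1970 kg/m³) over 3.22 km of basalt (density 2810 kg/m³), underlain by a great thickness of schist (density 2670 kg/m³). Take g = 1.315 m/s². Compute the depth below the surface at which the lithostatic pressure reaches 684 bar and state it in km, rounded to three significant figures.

19.5 km

Pressure at base of upper layers: 1970×1.315×846 + 2810×1.315×3220 = 1.409×10^7 Pa = 140.9 bar
Remaining pressure to be supplied by schist: 6.840×10^7 − 1.409×10^7 = 5.431×10^7 Pa
Additional depth in schist = 5.431×10^7 Pa / (2670 kg/m³ × 1.315 m/s²) = 15468 m
Total depth = 4066 m + 15468 m = 19534 m
= 19.534 km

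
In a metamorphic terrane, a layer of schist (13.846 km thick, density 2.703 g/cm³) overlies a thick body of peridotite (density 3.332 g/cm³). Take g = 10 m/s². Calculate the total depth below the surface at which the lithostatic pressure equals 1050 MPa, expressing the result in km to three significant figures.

34.1 km

Pressure at base of upper layers: 2703×10×13846 = 3.743×10^8 Pa = 374.3 MPa
Remaining pressure to be supplied by peridotite: 1.050×10^9 − 3.743×10^8 = 6.757×10^8 Pa
Additional depth in peridotite = 6.757×10^8 Pa / (3332 kg/m³ × 10 m/s²) = 20280 m
Total depth = 13846 m + 20280 m = 34126 m
= 34.126 km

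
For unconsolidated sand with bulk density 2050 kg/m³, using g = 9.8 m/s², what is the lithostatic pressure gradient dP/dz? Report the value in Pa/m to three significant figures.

dP/dz = ρg = 2050 kg/m³ × 9.8 m/s² = 20090 Pa/m

20100 Pa/m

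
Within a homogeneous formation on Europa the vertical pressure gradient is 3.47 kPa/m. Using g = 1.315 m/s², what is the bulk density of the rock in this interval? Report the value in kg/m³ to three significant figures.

ρ = (dP/dz)/g = 3.47 kPa/m / 1.315 m/s² = 3470.0 Pa/m / 1.315 m/s² = 2638.8 kg/m³

2640 kg/m³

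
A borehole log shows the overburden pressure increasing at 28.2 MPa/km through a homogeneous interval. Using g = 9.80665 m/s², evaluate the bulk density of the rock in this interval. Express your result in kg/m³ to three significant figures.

ρ = (dP/dz)/g = 28.2 MPa/km / 9.80665 m/s² = 28200 Pa/m / 9.80665 m/s² = 2875.6 kg/m³

2880 kg/m³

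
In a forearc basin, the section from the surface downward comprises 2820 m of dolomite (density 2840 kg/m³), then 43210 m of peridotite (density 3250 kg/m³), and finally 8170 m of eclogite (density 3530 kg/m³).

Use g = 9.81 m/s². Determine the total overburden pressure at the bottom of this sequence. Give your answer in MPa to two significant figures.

1700 MPa

dolomite: 2840 kg/m³ × 9.81 m/s² × 2820 m = 7.857×10^7 Pa = 78.57 MPa
peridotite: 3250 kg/m³ × 9.81 m/s² × 43210 m = 1.378×10^9 Pa = 1378 MPa
eclogite: 3530 kg/m³ × 9.81 m/s² × 8170 m = 2.829×10^8 Pa = 282.9 MPa
Total = 78.57 + 1378 + 282.9 = 1739.1 MPa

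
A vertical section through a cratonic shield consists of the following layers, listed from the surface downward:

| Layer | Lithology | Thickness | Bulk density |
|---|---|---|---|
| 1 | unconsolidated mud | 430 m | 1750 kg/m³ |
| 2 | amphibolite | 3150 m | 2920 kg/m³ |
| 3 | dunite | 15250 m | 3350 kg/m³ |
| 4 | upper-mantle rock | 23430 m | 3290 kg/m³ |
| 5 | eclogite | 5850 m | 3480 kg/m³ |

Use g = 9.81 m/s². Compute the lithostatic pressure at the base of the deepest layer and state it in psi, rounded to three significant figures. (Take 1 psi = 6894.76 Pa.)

225000 psi

unconsolidated mud: 1750 kg/m³ × 9.81 m/s² × 430 m = 7.382×10^6 Pa = 1071 psi
amphibolite: 2920 kg/m³ × 9.81 m/s² × 3150 m = 9.023×10^7 Pa = 13087 psi
dunite: 3350 kg/m³ × 9.81 m/s² × 15250 m = 5.012×10^8 Pa = 72688 psi
upper-mantle rock: 3290 kg/m³ × 9.81 m/s² × 23430 m = 7.562×10^8 Pa = 1.097×10^5 psi
eclogite: 3480 kg/m³ × 9.81 m/s² × 5850 m = 1.997×10^8 Pa = 28966 psi
Total = 1071 + 13087 + 72688 + 1.097×10^5 + 28966 = 2.2549×10^5 psi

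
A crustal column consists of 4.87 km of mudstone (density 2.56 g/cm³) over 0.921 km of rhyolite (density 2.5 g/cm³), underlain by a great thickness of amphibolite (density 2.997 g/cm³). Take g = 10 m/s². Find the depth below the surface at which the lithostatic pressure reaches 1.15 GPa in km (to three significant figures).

Pressure at base of upper layers: 2560×10×4870 + 2500×10×921 = 1.477×10^8 Pa = 0.1477 GPa
Remaining pressure to be supplied by amphibolite: 1.150×10^9 − 1.477×10^8 = 1.002×10^9 Pa
Additional depth in amphibolite = 1.002×10^9 Pa / (2997 kg/m³ × 10 m/s²) = 33444 m
Total depth = 5791 m + 33444 m = 39235 m
= 39.235 km

39.2 km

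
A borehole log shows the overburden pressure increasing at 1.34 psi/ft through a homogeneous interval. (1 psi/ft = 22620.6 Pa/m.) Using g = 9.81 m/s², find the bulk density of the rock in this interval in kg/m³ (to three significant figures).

ρ = (dP/dz)/g = 1.34 psi/ft / 9.81 m/s² = 30312 Pa/m / 9.81 m/s² = 3089.9 kg/m³

3090 kg/m³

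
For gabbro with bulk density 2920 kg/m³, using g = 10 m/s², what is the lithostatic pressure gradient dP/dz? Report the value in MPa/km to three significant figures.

dP/dz = ρg = 2920 kg/m³ × 10 m/s² = 29200 Pa/m
= 29200 Pa/m × (1 MPa/km / 1000.0 Pa/m) = 29.200 MPa/km

29.2 MPa/km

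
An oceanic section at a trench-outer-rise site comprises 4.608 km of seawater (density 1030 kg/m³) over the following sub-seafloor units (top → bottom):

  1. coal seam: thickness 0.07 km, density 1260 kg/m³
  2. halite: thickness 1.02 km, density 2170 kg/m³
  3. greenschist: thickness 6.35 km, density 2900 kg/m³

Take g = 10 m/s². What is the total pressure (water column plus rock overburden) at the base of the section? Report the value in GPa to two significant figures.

0.25 GPa

seawater: 1030 kg/m³ × 10 m/s² × 4608 m = 4.746×10^7 Pa = 0.04746 GPa
coal seam: 1260 kg/m³ × 10 m/s² × 70 m = 8.820×10^5 Pa = 8.820×10^-4 GPa
halite: 2170 kg/m³ × 10 m/s² × 1020 m = 2.213×10^7 Pa = 0.02213 GPa
greenschist: 2900 kg/m³ × 10 m/s² × 6350 m = 1.841×10^8 Pa = 0.1842 GPa
Total = 0.04746 + 8.820×10^-4 + 0.02213 + 0.1842 = 0.25463 GPa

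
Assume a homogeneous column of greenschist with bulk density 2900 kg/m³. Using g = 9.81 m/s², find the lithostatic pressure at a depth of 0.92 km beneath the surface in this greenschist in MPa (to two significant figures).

greenschist: 2900 kg/m³ × 9.81 m/s² × 920 m = 2.617×10^7 Pa = 26.17 MPa

26 MPa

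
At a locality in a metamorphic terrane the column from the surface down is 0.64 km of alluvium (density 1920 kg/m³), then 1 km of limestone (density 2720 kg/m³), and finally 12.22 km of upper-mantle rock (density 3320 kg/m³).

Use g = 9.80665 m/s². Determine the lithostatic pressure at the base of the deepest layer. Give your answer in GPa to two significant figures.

alluvium: 1920 kg/m³ × 9.80665 m/s² × 640 m = 1.205×10^7 Pa = 0.01205 GPa
limestone: 2720 kg/m³ × 9.80665 m/s² × 1000 m = 2.667×10^7 Pa = 0.02667 GPa
upper-mantle rock: 3320 kg/m³ × 9.80665 m/s² × 12220 m = 3.979×10^8 Pa = 0.3979 GPa
Total = 0.01205 + 0.02667 + 0.3979 = 0.43658 GPa

0.44 GPa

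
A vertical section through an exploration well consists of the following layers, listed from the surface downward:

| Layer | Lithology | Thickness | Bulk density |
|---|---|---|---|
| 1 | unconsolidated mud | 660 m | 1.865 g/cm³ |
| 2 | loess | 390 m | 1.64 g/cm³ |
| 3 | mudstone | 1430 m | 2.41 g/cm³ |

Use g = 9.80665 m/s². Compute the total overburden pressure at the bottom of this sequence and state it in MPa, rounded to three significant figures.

unconsolidated mud: 1865 kg/m³ × 9.80665 m/s² × 660 m = 1.207×10^7 Pa = 12.07 MPa
loess: 1640 kg/m³ × 9.80665 m/s² × 390 m = 6.272×10^6 Pa = 6.272 MPa
mudstone: 2410 kg/m³ × 9.80665 m/s² × 1430 m = 3.380×10^7 Pa = 33.80 MPa
Total = 12.07 + 6.272 + 33.80 = 52.140 MPa

52.1 MPa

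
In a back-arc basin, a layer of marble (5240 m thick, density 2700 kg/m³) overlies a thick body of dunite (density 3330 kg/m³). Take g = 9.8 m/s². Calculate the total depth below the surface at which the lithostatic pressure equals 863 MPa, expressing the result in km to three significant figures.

27.4 km

Pressure at base of upper layers: 2700×9.8×5240 = 1.387×10^8 Pa = 138.7 MPa
Remaining pressure to be supplied by dunite: 8.630×10^8 − 1.387×10^8 = 7.243×10^8 Pa
Additional depth in dunite = 7.243×10^8 Pa / (3330 kg/m³ × 9.8 m/s²) = 22196 m
Total depth = 5240 m + 22196 m = 27436 m
= 27.436 km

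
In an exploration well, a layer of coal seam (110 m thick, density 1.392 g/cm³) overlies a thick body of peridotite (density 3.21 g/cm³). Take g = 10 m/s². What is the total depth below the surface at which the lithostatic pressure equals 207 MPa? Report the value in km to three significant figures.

Pressure at base of upper layers: 1392×10×110 = 1.531×10^6 Pa = 1.531 MPa
Remaining pressure to be supplied by peridotite: 2.070×10^8 − 1.531×10^6 = 2.055×10^8 Pa
Additional depth in peridotite = 2.055×10^8 Pa / (3210 kg/m³ × 10 m/s²) = 6400.9 m
Total depth = 110 m + 6400.9 m = 6510.9 m
= 6.5109 km

6.51 km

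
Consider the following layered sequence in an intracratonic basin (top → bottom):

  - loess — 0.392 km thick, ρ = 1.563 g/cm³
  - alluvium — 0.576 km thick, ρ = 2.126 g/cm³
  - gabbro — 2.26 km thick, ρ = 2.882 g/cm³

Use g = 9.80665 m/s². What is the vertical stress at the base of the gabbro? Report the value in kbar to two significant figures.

loess: 1563 kg/m³ × 9.80665 m/s² × 392 m = 6.008×10^6 Pa = 0.06008 kbar
alluvium: 2126 kg/m³ × 9.80665 m/s² × 576 m = 1.201×10^7 Pa = 0.1201 kbar
gabbro: 2882 kg/m³ × 9.80665 m/s² × 2260 m = 6.387×10^7 Pa = 0.6387 kbar
Total = 0.06008 + 0.1201 + 0.6387 = 0.81891 kbar

0.82 kbar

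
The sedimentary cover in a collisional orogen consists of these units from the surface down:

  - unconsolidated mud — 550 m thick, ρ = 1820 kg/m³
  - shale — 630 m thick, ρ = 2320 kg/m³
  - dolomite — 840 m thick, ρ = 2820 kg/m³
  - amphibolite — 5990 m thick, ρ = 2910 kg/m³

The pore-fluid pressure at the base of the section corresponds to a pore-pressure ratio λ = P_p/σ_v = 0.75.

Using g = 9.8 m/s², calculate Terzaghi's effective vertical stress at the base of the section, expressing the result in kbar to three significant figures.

Overburden (lithostatic) stress σ_v:
unconsolidated mud: 1820 kg/m³ × 9.8 m/s² × 550 m = 9.810×10^6 Pa = 9.810 MPa
shale: 2320 kg/m³ × 9.8 m/s² × 630 m = 1.432×10^7 Pa = 14.32 MPa
dolomite: 2820 kg/m³ × 9.8 m/s² × 840 m = 2.321×10^7 Pa = 23.21 MPa
amphibolite: 2910 kg/m³ × 9.8 m/s² × 5990 m = 1.708×10^8 Pa = 170.8 MPa
Total = 9.810 + 14.32 + 23.21 + 170.8 = 218.17 MPa
Pore pressure P_p = λ·σ_v = 0.75 × 218.2 MPa = 163.6 MPa
Effective stress σ' = σ_v − P_p = 218.2 − 163.6 = 54.543 MPa = 0.54543 kbar

0.545 kbar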